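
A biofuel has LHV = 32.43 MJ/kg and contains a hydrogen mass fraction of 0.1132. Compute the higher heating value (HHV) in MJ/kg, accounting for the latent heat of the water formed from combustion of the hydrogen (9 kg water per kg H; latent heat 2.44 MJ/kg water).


HHV = LHV + H_frac * 9 * 2.44
= 32.43 + 0.1132 * 9 * 2.44
= 34.9159 MJ/kg

34.9159 MJ/kg


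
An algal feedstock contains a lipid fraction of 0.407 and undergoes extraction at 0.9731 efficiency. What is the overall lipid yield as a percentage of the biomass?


Y = lipid_content * extraction_eff * 100
= 0.407 * 0.9731 * 100
= 39.6052%

39.6052%


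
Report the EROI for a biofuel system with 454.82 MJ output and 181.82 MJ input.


EROI = E_out / E_in
= 454.82 / 181.82
= 2.5015

2.5015


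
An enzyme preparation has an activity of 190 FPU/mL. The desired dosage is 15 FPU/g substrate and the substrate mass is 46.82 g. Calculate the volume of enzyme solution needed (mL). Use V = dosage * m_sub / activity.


V = dosage * m_sub / activity
V = 15 * 46.82 / 190
V = 3.6963 mL

3.6963 mL


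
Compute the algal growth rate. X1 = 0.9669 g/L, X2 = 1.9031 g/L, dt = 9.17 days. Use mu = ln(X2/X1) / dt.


mu = ln(X2/X1) / dt
= ln(1.9031/0.9669) / 9.17
= 0.0738 per day

0.0738 per day


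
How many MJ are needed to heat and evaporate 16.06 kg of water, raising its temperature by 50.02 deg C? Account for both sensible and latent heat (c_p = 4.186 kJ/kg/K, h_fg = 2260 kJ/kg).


E = m_water * (4.186 * dT + 2260) / 1000
= 16.06 * (4.186 * 50.02 + 2260) / 1000
= 39.6583 MJ

39.6583 MJ


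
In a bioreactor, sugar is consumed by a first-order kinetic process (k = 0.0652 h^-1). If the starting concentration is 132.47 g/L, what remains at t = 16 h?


S = S0 * exp(-k * t)
S = 132.47 * exp(-0.0652 * 16)
S = 46.6726 g/L

46.6726 g/L


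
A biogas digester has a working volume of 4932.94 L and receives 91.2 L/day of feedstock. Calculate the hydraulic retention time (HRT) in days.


HRT = V / Q
= 4932.94 / 91.2
= 54.0893 days

54.0893 days


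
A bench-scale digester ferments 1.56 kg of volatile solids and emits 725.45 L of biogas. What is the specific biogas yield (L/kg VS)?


Y = V / VS
= 725.45 / 1.56
= 465.0321 L/kg VS

465.0321 L/kg VS


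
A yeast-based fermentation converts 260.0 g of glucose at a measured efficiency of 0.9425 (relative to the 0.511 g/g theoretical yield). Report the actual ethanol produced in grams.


Actual ethanol: m = 0.511 * 260.0 * 0.9425
m = 125.2206 g

125.2206 g


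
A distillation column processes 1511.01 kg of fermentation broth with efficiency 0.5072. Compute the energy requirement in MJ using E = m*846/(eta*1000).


E = m * 846 / (eta * 1000)
= 1511.01 * 846 / (0.5072 * 1000)
= 2520.3361 MJ

2520.3361 MJ


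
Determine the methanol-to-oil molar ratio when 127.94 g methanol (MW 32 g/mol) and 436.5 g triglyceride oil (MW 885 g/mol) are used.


Molar ratio = n_MeOH / n_oil = (MeOH/32) / (oil/885) = (MeOH * 885) / (32 * oil)
= (127.94 * 885) / (32 * 436.5)
= 8.1062

8.1062


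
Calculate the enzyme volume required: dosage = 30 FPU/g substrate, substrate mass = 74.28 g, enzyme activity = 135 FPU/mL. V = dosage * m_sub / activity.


V = dosage * m_sub / activity
V = 30 * 74.28 / 135
V = 16.5067 mL

16.5067 mL


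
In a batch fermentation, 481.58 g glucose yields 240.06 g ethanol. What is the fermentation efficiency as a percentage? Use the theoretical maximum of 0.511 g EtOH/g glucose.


Fermentation efficiency = (actual / (0.511 * glucose)) * 100
= (240.06 / (0.511 * 481.58)) * 100
= 97.5507%

97.5507%


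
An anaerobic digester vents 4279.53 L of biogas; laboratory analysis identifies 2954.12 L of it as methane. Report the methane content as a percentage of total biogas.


CH4% = V_CH4 / V_total * 100
= 2954.12 / 4279.53 * 100
= 69.0291%

69.0291%


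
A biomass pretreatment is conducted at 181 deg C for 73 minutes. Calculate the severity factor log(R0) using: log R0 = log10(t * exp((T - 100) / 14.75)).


logR0 = log10(t * exp((T - 100) / 14.75))
= log10(73 * exp((181 - 100) / 14.75))
= 4.2483

4.2483


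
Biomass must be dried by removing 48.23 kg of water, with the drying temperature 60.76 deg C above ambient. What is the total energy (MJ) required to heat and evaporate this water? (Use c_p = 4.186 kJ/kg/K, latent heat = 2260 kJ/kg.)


E = m_water * (4.186 * dT + 2260) / 1000
= 48.23 * (4.186 * 60.76 + 2260) / 1000
= 121.2667 MJ

121.2667 MJ


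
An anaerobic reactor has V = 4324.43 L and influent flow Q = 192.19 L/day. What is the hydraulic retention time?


HRT = V / Q
= 4324.43 / 192.19
= 22.5008 days

22.5008 days


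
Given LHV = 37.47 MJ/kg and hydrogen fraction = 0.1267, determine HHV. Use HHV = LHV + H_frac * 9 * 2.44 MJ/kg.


HHV = LHV + H_frac * 9 * 2.44
= 37.47 + 0.1267 * 9 * 2.44
= 40.2523 MJ/kg

40.2523 MJ/kg


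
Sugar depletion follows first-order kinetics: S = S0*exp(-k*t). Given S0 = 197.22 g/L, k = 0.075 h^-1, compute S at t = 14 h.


S = S0 * exp(-k * t)
S = 197.22 * exp(-0.075 * 14)
S = 69.0147 g/L

69.0147 g/L


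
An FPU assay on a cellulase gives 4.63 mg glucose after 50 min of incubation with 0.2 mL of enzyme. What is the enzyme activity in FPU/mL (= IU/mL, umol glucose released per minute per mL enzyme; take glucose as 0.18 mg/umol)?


Activity = glucose_mg / (0.18 mg/umol * V_mL * t_min)
= 4.63 / (0.18 * 0.2 * 50)
= 2.5722 FPU/mL

2.5722 FPU/mL


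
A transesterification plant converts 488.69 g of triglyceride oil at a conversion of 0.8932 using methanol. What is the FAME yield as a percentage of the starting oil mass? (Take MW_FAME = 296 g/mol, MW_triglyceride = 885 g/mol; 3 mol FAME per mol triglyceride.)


m_FAME = oil * conv * (3 * 296 / 885) = oil * conv * (888/885)
= 488.69 * 0.8932 * 888 / 885
= 437.9776 g
Y = m_FAME / oil * 100 = conv * (888/885) * 100
= 0.8932 * 888 / 885 * 100
= 89.62%

89.62%


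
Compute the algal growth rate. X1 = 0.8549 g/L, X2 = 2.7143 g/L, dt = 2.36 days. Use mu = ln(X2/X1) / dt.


mu = ln(X2/X1) / dt
= ln(2.7143/0.8549) / 2.36
= 0.4895 per day

0.4895 per day


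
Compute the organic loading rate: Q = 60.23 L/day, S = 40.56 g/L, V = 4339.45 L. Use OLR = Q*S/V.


OLR = Q * S / V
= 60.23 * 40.56 / 4339.45
= 0.5630 g/L/day

0.5630 g/L/day


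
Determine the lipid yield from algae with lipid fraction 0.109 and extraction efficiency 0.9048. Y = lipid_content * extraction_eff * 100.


Y = lipid_content * extraction_eff * 100
= 0.109 * 0.9048 * 100
= 9.8623%

9.8623%


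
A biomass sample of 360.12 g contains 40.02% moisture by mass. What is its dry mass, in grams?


Wd = Ww * (1 - MC/100)
= 360.12 * (1 - 40.02/100)
= 216.0000 g

216.0000 g


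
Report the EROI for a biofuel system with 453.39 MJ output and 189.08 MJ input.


EROI = E_out / E_in
= 453.39 / 189.08
= 2.3979

2.3979


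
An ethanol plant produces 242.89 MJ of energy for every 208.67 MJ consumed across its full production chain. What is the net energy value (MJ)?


NEV = E_out - E_in
= 242.89 - 208.67
= 34.2200 MJ

34.2200 MJ


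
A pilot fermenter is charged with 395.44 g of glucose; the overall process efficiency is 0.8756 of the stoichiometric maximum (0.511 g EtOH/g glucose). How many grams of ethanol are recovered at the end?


Actual ethanol: m = 0.511 * 395.44 * 0.8756
m = 176.9324 g

176.9324 g


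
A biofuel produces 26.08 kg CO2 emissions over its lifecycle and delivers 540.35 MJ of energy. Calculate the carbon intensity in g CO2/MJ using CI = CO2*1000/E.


CI = CO2 * 1000 / E
= 26.08 * 1000 / 540.35
= 48.2650 g CO2/MJ

48.2650 g CO2/MJ


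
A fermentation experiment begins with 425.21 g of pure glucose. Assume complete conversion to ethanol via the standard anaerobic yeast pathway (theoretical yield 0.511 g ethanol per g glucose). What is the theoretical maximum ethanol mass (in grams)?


Theoretical ethanol yield: m_EtOH = 0.511 * m_glucose
m_EtOH = 0.511 * 425.21 = 217.2823 g

217.2823 g


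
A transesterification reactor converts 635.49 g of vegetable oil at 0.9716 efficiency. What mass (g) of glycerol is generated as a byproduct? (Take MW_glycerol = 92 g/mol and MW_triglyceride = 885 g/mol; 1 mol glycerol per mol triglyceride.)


glycerol = oil * conv * (92/885)
= 635.49 * 0.9716 * 92 / 885
= 64.1861 g

64.1861 g


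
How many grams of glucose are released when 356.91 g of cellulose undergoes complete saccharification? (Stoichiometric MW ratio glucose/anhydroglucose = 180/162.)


glucose = cellulose * 180/162
= 356.91 * 180/162
= 396.5667 g

396.5667 g


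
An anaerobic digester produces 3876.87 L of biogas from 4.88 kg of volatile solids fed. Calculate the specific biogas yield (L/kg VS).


Y = V / VS
= 3876.87 / 4.88
= 794.4406 L/kg VS

794.4406 L/kg VS


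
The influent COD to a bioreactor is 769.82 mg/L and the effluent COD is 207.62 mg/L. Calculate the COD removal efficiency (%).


eta = (COD_in - COD_out) / COD_in * 100
= (769.82 - 207.62) / 769.82 * 100
= 73.0301%

73.0301%


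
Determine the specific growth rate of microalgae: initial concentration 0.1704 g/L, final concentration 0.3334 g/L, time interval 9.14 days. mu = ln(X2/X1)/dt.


mu = ln(X2/X1) / dt
= ln(0.3334/0.1704) / 9.14
= 0.0734 per day

0.0734 per day


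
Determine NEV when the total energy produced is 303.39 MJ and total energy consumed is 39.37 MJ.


NEV = E_out - E_in
= 303.39 - 39.37
= 264.0200 MJ

264.0200 MJ


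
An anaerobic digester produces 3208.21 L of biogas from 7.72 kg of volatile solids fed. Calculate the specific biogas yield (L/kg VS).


Y = V / VS
= 3208.21 / 7.72
= 415.5712 L/kg VS

415.5712 L/kg VS


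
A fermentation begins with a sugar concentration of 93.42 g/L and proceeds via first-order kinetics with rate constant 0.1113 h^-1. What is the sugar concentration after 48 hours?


S = S0 * exp(-k * t)
S = 93.42 * exp(-0.1113 * 48)
S = 0.4470 g/L

0.4470 g/L


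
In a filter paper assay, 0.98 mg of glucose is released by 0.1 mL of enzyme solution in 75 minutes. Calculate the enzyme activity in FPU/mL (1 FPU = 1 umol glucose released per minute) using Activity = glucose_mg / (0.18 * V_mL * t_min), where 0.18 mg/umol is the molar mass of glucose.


Activity = glucose_mg / (0.18 mg/umol * V_mL * t_min)
= 0.98 / (0.18 * 0.1 * 75)
= 0.7259 FPU/mL

0.7259 FPU/mL


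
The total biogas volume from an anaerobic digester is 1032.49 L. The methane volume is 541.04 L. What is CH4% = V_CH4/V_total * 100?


CH4% = V_CH4 / V_total * 100
= 541.04 / 1032.49 * 100
= 52.4015%

52.4015%


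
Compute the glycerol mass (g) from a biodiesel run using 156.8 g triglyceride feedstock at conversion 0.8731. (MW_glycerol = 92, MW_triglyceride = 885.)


glycerol = oil * conv * (92/885)
= 156.8 * 0.8731 * 92 / 885
= 14.2316 g

14.2316 g


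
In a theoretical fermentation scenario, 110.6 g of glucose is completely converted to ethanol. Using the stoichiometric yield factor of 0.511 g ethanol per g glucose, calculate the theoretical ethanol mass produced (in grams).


Theoretical ethanol yield: m_EtOH = 0.511 * m_glucose
m_EtOH = 0.511 * 110.6 = 56.5166 g

56.5166 g


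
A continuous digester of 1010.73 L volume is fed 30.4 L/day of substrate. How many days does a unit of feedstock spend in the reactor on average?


HRT = V / Q
= 1010.73 / 30.4
= 33.2477 days

33.2477 days


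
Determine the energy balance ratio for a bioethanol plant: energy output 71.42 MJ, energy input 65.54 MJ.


EROI = E_out / E_in
= 71.42 / 65.54
= 1.0897

1.0897


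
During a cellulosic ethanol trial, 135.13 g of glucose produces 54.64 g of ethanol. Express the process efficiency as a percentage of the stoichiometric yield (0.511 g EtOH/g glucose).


Fermentation efficiency = (actual / (0.511 * glucose)) * 100
= (54.64 / (0.511 * 135.13)) * 100
= 79.1294%

79.1294%


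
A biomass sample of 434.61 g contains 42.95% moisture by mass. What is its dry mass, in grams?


Wd = Ww * (1 - MC/100)
= 434.61 * (1 - 42.95/100)
= 247.9450 g

247.9450 g


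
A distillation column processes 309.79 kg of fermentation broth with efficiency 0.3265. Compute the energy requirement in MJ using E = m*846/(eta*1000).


E = m * 846 / (eta * 1000)
= 309.79 * 846 / (0.3265 * 1000)
= 802.7024 MJ

802.7024 MJ


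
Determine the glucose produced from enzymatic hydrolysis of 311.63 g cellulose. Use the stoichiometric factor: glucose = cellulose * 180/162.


glucose = cellulose * 180/162
= 311.63 * 180/162
= 346.2556 g

346.2556 g


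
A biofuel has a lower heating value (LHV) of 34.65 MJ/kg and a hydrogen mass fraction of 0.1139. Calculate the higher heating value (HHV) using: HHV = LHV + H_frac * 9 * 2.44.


HHV = LHV + H_frac * 9 * 2.44
= 34.65 + 0.1139 * 9 * 2.44
= 37.1512 MJ/kg

37.1512 MJ/kg


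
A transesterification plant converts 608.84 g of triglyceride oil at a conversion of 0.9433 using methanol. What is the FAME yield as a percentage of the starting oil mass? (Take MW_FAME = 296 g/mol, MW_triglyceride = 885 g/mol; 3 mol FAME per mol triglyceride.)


m_FAME = oil * conv * (3 * 296 / 885) = oil * conv * (888/885)
= 608.84 * 0.9433 * 888 / 885
= 576.2656 g
Y = m_FAME / oil * 100 = conv * (888/885) * 100
= 0.9433 * 888 / 885 * 100
= 94.65%

94.65%


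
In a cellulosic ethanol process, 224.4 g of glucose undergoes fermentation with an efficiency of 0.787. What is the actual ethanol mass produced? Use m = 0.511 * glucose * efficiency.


Actual ethanol: m = 0.511 * 224.4 * 0.787
m = 90.2440 g

90.2440 g


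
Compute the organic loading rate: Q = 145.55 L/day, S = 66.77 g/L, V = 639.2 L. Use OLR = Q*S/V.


OLR = Q * S / V
= 145.55 * 66.77 / 639.2
= 15.2040 g/L/day

15.2040 g/L/day


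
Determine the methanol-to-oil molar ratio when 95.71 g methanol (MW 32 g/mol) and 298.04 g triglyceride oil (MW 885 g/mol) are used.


Molar ratio = n_MeOH / n_oil = (MeOH/32) / (oil/885) = (MeOH * 885) / (32 * oil)
= (95.71 * 885) / (32 * 298.04)
= 8.8813

8.8813


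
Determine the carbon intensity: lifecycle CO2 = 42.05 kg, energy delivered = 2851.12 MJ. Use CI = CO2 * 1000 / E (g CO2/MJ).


CI = CO2 * 1000 / E
= 42.05 * 1000 / 2851.12
= 14.7486 g CO2/MJ

14.7486 g CO2/MJ


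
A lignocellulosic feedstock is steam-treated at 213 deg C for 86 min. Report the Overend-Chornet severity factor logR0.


logR0 = log10(t * exp((T - 100) / 14.75))
= log10(86 * exp((213 - 100) / 14.75))
= 5.2616

5.2616


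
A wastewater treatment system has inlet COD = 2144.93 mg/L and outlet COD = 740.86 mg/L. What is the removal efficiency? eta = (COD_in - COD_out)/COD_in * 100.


eta = (COD_in - COD_out) / COD_in * 100
= (2144.93 - 740.86) / 2144.93 * 100
= 65.4599%

65.4599%


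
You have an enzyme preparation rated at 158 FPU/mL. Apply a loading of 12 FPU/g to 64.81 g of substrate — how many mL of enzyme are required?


V = dosage * m_sub / activity
V = 12 * 64.81 / 158
V = 4.9223 mL

4.9223 mL


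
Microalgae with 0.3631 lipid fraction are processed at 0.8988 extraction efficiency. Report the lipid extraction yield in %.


Y = lipid_content * extraction_eff * 100
= 0.3631 * 0.8988 * 100
= 32.6354%

32.6354%


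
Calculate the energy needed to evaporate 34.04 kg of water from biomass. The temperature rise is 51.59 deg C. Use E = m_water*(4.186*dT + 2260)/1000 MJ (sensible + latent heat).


E = m_water * (4.186 * dT + 2260) / 1000
= 34.04 * (4.186 * 51.59 + 2260) / 1000
= 84.2815 MJ

84.2815 MJ


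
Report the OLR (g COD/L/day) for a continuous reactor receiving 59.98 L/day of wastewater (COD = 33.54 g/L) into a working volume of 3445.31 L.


OLR = Q * S / V
= 59.98 * 33.54 / 3445.31
= 0.5839 g/L/day

0.5839 g/L/day


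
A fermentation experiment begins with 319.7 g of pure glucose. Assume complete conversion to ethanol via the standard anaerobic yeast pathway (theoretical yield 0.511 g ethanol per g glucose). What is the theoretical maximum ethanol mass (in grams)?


Theoretical ethanol yield: m_EtOH = 0.511 * m_glucose
m_EtOH = 0.511 * 319.7 = 163.3667 g

163.3667 g


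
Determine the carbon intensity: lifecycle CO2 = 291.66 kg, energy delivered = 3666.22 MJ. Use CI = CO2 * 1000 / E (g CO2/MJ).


CI = CO2 * 1000 / E
= 291.66 * 1000 / 3666.22
= 79.5533 g CO2/MJ

79.5533 g CO2/MJ


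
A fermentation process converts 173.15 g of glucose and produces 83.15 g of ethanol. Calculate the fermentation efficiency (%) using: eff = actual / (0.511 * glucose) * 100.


Fermentation efficiency = (actual / (0.511 * glucose)) * 100
= (83.15 / (0.511 * 173.15)) * 100
= 93.9764%

93.9764%


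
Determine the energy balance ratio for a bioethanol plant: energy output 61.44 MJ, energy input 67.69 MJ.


EROI = E_out / E_in
= 61.44 / 67.69
= 0.9077

0.9077


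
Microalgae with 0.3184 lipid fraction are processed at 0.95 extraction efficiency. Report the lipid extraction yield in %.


Y = lipid_content * extraction_eff * 100
= 0.3184 * 0.95 * 100
= 30.2480%

30.2480%


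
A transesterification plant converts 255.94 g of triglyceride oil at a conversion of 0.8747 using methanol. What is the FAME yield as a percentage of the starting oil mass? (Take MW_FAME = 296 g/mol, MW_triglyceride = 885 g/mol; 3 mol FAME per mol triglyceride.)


m_FAME = oil * conv * (3 * 296 / 885) = oil * conv * (888/885)
= 255.94 * 0.8747 * 888 / 885
= 224.6296 g
Y = m_FAME / oil * 100 = conv * (888/885) * 100
= 0.8747 * 888 / 885 * 100
= 87.77%

87.77%


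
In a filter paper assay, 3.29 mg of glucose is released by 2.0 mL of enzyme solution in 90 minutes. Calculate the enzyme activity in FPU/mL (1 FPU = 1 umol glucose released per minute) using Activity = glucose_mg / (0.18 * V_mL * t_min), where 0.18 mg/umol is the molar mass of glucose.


Activity = glucose_mg / (0.18 mg/umol * V_mL * t_min)
= 3.29 / (0.18 * 2.0 * 90)
= 0.1015 FPU/mL

0.1015 FPU/mL


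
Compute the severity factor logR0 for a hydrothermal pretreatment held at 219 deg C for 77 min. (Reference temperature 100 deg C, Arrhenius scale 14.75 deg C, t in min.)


logR0 = log10(t * exp((T - 100) / 14.75))
= log10(77 * exp((219 - 100) / 14.75))
= 5.3903

5.3903


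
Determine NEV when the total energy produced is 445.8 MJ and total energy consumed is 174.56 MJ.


NEV = E_out - E_in
= 445.8 - 174.56
= 271.2400 MJ

271.2400 MJ


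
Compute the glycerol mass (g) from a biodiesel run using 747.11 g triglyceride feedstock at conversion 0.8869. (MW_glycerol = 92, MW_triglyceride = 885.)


glycerol = oil * conv * (92/885)
= 747.11 * 0.8869 * 92 / 885
= 68.8817 g

68.8817 g


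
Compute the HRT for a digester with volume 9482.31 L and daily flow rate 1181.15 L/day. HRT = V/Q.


HRT = V / Q
= 9482.31 / 1181.15
= 8.0280 days

8.0280 days


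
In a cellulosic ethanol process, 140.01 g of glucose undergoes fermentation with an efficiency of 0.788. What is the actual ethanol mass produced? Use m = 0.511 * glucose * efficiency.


Actual ethanol: m = 0.511 * 140.01 * 0.788
m = 56.3775 g

56.3775 g


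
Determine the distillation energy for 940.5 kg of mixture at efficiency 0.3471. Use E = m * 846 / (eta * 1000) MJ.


E = m * 846 / (eta * 1000)
= 940.5 * 846 / (0.3471 * 1000)
= 2292.3163 MJ

2292.3163 MJ


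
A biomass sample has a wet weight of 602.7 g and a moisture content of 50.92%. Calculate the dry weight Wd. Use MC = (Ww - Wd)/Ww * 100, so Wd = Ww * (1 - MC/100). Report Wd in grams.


Wd = Ww * (1 - MC/100)
= 602.7 * (1 - 50.92/100)
= 295.8052 g

295.8052 g


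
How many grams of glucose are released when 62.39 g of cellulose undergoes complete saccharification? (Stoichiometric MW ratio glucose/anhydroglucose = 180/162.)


glucose = cellulose * 180/162
= 62.39 * 180/162
= 69.3222 g

69.3222 g


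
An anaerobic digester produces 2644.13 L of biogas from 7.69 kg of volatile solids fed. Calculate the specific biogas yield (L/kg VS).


Y = V / VS
= 2644.13 / 7.69
= 343.8401 L/kg VS

343.8401 L/kg VS


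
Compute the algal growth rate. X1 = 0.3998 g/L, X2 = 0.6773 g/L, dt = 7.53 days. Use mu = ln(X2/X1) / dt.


mu = ln(X2/X1) / dt
= ln(0.6773/0.3998) / 7.53
= 0.0700 per day

0.0700 per day


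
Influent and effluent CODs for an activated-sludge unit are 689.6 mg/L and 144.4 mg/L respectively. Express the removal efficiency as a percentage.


eta = (COD_in - COD_out) / COD_in * 100
= (689.6 - 144.4) / 689.6 * 100
= 79.0603%

79.0603%


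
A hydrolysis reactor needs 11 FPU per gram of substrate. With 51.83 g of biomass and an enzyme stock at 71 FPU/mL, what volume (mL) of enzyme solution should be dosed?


V = dosage * m_sub / activity
V = 11 * 51.83 / 71
V = 8.0300 mL

8.0300 mL


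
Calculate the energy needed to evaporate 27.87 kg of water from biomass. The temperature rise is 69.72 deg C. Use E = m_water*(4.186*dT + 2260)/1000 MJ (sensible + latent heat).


E = m_water * (4.186 * dT + 2260) / 1000
= 27.87 * (4.186 * 69.72 + 2260) / 1000
= 71.1200 MJ

71.1200 MJ


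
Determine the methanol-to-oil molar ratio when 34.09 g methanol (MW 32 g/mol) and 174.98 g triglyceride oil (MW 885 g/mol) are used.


Molar ratio = n_MeOH / n_oil = (MeOH/32) / (oil/885) = (MeOH * 885) / (32 * oil)
= (34.09 * 885) / (32 * 174.98)
= 5.3881

5.3881


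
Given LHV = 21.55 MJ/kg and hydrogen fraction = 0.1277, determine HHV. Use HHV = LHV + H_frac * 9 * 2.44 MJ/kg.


HHV = LHV + H_frac * 9 * 2.44
= 21.55 + 0.1277 * 9 * 2.44
= 24.3543 MJ/kg

24.3543 MJ/kg


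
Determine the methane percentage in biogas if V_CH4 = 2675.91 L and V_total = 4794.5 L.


CH4% = V_CH4 / V_total * 100
= 2675.91 / 4794.5 * 100
= 55.8121%

55.8121%


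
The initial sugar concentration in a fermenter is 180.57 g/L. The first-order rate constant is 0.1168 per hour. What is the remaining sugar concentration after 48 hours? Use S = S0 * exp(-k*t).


S = S0 * exp(-k * t)
S = 180.57 * exp(-0.1168 * 48)
S = 0.6635 g/L

0.6635 g/L


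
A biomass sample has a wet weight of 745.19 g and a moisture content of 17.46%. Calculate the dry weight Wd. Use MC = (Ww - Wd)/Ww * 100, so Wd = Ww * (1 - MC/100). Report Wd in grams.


Wd = Ww * (1 - MC/100)
= 745.19 * (1 - 17.46/100)
= 615.0798 g

615.0798 g


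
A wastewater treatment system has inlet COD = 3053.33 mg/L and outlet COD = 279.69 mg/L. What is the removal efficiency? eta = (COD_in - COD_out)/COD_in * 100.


eta = (COD_in - COD_out) / COD_in * 100
= (3053.33 - 279.69) / 3053.33 * 100
= 90.8398%

90.8398%


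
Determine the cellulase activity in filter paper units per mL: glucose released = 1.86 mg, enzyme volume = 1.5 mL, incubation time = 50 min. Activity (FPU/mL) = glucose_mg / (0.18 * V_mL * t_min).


Activity = glucose_mg / (0.18 mg/umol * V_mL * t_min)
= 1.86 / (0.18 * 1.5 * 50)
= 0.1378 FPU/mL

0.1378 FPU/mL


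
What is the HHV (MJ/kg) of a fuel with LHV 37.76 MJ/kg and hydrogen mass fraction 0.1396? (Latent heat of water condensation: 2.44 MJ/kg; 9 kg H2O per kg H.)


HHV = LHV + H_frac * 9 * 2.44
= 37.76 + 0.1396 * 9 * 2.44
= 40.8256 MJ/kg

40.8256 MJ/kg


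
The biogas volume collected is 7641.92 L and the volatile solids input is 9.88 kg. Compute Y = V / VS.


Y = V / VS
= 7641.92 / 9.88
= 773.4737 L/kg VS

773.4737 L/kg VS


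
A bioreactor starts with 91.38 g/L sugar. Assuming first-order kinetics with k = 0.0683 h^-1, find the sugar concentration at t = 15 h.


S = S0 * exp(-k * t)
S = 91.38 * exp(-0.0683 * 15)
S = 32.8032 g/L

32.8032 g/L


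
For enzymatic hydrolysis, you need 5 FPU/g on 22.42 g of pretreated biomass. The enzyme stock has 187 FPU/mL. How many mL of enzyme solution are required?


V = dosage * m_sub / activity
V = 5 * 22.42 / 187
V = 0.5995 mL

0.5995 mL


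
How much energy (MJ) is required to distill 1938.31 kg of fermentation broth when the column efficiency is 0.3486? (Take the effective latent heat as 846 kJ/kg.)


E = m * 846 / (eta * 1000)
= 1938.31 * 846 / (0.3486 * 1000)
= 4703.9881 MJ

4703.9881 MJ


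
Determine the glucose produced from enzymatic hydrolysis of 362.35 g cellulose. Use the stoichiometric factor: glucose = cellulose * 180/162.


glucose = cellulose * 180/162
= 362.35 * 180/162
= 402.6111 g

402.6111 g


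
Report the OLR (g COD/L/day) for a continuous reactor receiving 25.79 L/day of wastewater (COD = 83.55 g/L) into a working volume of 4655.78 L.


OLR = Q * S / V
= 25.79 * 83.55 / 4655.78
= 0.4628 g/L/day

0.4628 g/L/day


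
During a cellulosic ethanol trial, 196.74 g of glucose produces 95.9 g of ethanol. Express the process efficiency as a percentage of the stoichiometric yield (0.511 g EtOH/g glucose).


Fermentation efficiency = (actual / (0.511 * glucose)) * 100
= (95.9 / (0.511 * 196.74)) * 100
= 95.3905%

95.3905%


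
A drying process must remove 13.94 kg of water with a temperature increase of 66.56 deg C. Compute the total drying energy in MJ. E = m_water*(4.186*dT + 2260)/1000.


E = m_water * (4.186 * dT + 2260) / 1000
= 13.94 * (4.186 * 66.56 + 2260) / 1000
= 35.3884 MJ

35.3884 MJ


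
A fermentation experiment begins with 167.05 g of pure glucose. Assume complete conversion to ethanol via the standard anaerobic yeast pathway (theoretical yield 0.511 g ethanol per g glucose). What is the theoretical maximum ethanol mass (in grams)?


Theoretical ethanol yield: m_EtOH = 0.511 * m_glucose
m_EtOH = 0.511 * 167.05 = 85.3626 g

85.3626 g


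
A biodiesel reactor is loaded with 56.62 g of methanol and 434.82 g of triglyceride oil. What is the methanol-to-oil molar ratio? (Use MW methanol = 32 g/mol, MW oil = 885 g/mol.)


Molar ratio = n_MeOH / n_oil = (MeOH/32) / (oil/885) = (MeOH * 885) / (32 * oil)
= (56.62 * 885) / (32 * 434.82)
= 3.6013

3.6013


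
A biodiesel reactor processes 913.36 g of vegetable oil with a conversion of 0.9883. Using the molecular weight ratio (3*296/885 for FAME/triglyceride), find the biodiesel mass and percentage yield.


m_FAME = oil * conv * (3 * 296 / 885) = oil * conv * (888/885)
= 913.36 * 0.9883 * 888 / 885
= 905.7336 g
Y = m_FAME / oil * 100 = conv * (888/885) * 100
= 0.9883 * 888 / 885 * 100
= 99.17%

905.7336 g FAME; Y = 99.17%


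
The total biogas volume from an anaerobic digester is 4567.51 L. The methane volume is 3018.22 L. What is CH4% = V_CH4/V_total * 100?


CH4% = V_CH4 / V_total * 100
= 3018.22 / 4567.51 * 100
= 66.0802%

66.0802%


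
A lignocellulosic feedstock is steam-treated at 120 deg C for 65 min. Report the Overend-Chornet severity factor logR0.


logR0 = log10(t * exp((T - 100) / 14.75))
= log10(65 * exp((120 - 100) / 14.75))
= 2.4018

2.4018


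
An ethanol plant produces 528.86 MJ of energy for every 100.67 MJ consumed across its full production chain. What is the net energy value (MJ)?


NEV = E_out - E_in
= 528.86 - 100.67
= 428.1900 MJ

428.1900 MJ


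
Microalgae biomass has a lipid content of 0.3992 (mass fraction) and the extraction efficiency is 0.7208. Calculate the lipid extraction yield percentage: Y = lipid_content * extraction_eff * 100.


Y = lipid_content * extraction_eff * 100
= 0.3992 * 0.7208 * 100
= 28.7743%

28.7743%


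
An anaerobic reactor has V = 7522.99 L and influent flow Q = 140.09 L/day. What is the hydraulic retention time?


HRT = V / Q
= 7522.99 / 140.09
= 53.7011 days

53.7011 days


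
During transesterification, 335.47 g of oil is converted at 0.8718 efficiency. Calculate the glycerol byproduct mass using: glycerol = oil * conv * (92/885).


glycerol = oil * conv * (92/885)
= 335.47 * 0.8718 * 92 / 885
= 30.4029 g

30.4029 g


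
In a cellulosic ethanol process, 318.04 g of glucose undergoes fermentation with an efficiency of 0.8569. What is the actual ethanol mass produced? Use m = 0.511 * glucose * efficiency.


Actual ethanol: m = 0.511 * 318.04 * 0.8569
m = 139.2621 g

139.2621 g


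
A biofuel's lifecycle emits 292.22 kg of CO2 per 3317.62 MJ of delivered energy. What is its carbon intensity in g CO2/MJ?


CI = CO2 * 1000 / E
= 292.22 * 1000 / 3317.62
= 88.0812 g CO2/MJ

88.0812 g CO2/MJ


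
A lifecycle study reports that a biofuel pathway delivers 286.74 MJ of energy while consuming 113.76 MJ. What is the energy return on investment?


EROI = E_out / E_in
= 286.74 / 113.76
= 2.5206

2.5206


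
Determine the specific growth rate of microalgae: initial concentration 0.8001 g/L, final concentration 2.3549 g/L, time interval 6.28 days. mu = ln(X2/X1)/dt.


mu = ln(X2/X1) / dt
= ln(2.3549/0.8001) / 6.28
= 0.1719 per day

0.1719 per day


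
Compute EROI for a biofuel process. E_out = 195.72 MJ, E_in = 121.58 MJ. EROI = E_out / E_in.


EROI = E_out / E_in
= 195.72 / 121.58
= 1.6098

1.6098


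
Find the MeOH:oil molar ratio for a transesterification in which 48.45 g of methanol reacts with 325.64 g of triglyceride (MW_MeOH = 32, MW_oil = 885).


Molar ratio = n_MeOH / n_oil = (MeOH/32) / (oil/885) = (MeOH * 885) / (32 * oil)
= (48.45 * 885) / (32 * 325.64)
= 4.1148

4.1148


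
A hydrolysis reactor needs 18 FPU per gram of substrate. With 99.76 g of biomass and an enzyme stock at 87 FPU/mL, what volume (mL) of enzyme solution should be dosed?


V = dosage * m_sub / activity
V = 18 * 99.76 / 87
V = 20.6400 mL

20.6400 mL


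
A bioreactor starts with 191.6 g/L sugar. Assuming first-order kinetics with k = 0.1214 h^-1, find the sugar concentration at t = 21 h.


S = S0 * exp(-k * t)
S = 191.6 * exp(-0.1214 * 21)
S = 14.9694 g/L

14.9694 g/L


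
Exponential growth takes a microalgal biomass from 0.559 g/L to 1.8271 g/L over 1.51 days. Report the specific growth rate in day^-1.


mu = ln(X2/X1) / dt
= ln(1.8271/0.559) / 1.51
= 0.7843 per day

0.7843 per day


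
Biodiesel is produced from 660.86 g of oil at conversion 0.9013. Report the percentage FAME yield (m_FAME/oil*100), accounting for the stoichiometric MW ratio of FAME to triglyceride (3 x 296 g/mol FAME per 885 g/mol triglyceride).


m_FAME = oil * conv * (3 * 296 / 885) = oil * conv * (888/885)
= 660.86 * 0.9013 * 888 / 885
= 597.6522 g
Y = m_FAME / oil * 100 = conv * (888/885) * 100
= 0.9013 * 888 / 885 * 100
= 90.44%

90.44%


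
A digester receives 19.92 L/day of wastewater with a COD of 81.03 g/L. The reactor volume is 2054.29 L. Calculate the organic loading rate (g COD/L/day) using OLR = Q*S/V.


OLR = Q * S / V
= 19.92 * 81.03 / 2054.29
= 0.7857 g/L/day

0.7857 g/L/day


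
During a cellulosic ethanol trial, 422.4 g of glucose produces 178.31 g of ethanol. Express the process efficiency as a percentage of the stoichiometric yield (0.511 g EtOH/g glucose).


Fermentation efficiency = (actual / (0.511 * glucose)) * 100
= (178.31 / (0.511 * 422.4)) * 100
= 82.6097%

82.6097%


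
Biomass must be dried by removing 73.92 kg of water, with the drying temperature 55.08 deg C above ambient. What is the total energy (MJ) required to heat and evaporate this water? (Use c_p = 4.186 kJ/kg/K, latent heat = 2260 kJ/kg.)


E = m_water * (4.186 * dT + 2260) / 1000
= 73.92 * (4.186 * 55.08 + 2260) / 1000
= 184.1026 MJ

184.1026 MJ


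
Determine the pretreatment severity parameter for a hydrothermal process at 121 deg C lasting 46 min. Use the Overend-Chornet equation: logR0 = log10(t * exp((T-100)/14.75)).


logR0 = log10(t * exp((T - 100) / 14.75))
= log10(46 * exp((121 - 100) / 14.75))
= 2.2811

2.2811


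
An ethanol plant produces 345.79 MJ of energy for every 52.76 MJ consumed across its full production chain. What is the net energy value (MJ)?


NEV = E_out - E_in
= 345.79 - 52.76
= 293.0300 MJ

293.0300 MJ


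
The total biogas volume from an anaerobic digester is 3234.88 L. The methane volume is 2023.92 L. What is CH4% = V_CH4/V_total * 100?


CH4% = V_CH4 / V_total * 100
= 2023.92 / 3234.88 * 100
= 62.5655%

62.5655%


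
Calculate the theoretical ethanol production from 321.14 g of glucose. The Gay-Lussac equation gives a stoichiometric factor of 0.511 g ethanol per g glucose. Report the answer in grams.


Theoretical ethanol yield: m_EtOH = 0.511 * m_glucose
m_EtOH = 0.511 * 321.14 = 164.1025 g

164.1025 g


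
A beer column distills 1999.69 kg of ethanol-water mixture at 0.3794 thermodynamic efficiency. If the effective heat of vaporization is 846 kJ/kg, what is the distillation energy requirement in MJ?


E = m * 846 / (eta * 1000)
= 1999.69 * 846 / (0.3794 * 1000)
= 4458.9819 MJ

4458.9819 MJ


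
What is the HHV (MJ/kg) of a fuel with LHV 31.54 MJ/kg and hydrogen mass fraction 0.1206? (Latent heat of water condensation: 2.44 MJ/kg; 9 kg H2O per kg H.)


HHV = LHV + H_frac * 9 * 2.44
= 31.54 + 0.1206 * 9 * 2.44
= 34.1884 MJ/kg

34.1884 MJ/kg


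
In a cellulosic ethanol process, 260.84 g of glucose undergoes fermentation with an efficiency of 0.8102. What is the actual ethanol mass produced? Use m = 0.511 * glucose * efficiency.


Actual ethanol: m = 0.511 * 260.84 * 0.8102
m = 107.9909 g

107.9909 g


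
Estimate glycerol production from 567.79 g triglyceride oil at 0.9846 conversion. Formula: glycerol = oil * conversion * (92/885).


glycerol = oil * conv * (92/885)
= 567.79 * 0.9846 * 92 / 885
= 58.1155 g

58.1155 g


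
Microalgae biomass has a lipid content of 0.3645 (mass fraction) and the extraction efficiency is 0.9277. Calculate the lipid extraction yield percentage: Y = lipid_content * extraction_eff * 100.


Y = lipid_content * extraction_eff * 100
= 0.3645 * 0.9277 * 100
= 33.8147%

33.8147%


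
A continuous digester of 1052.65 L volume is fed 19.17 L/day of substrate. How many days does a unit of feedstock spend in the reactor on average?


HRT = V / Q
= 1052.65 / 19.17
= 54.9113 days

54.9113 days


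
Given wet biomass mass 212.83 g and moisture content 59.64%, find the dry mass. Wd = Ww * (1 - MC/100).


Wd = Ww * (1 - MC/100)
= 212.83 * (1 - 59.64/100)
= 85.8982 g

85.8982 g


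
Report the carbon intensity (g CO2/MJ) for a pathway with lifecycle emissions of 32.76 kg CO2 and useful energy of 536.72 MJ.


CI = CO2 * 1000 / E
= 32.76 * 1000 / 536.72
= 61.0374 g CO2/MJ

61.0374 g CO2/MJ


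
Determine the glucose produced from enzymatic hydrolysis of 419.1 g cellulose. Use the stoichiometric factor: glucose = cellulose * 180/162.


glucose = cellulose * 180/162
= 419.1 * 180/162
= 465.6667 g

465.6667 g


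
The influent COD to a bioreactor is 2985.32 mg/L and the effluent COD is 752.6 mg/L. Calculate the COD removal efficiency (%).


eta = (COD_in - COD_out) / COD_in * 100
= (2985.32 - 752.6) / 2985.32 * 100
= 74.7900%

74.7900%


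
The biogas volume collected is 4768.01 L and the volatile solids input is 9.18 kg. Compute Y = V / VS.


Y = V / VS
= 4768.01 / 9.18
= 519.3911 L/kg VS

519.3911 L/kg VS


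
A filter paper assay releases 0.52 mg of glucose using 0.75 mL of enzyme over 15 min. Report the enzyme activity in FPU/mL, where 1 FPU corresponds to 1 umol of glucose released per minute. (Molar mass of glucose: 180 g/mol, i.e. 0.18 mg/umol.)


Activity = glucose_mg / (0.18 mg/umol * V_mL * t_min)
= 0.52 / (0.18 * 0.75 * 15)
= 0.2568 FPU/mL

0.2568 FPU/mL


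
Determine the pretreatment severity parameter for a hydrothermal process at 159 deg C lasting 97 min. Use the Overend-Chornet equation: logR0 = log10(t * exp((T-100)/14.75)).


logR0 = log10(t * exp((T - 100) / 14.75))
= log10(97 * exp((159 - 100) / 14.75))
= 3.7239

3.7239


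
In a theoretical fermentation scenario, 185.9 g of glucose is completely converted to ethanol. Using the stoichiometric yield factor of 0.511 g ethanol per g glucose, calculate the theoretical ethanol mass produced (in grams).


Theoretical ethanol yield: m_EtOH = 0.511 * m_glucose
m_EtOH = 0.511 * 185.9 = 94.9949 g

94.9949 g


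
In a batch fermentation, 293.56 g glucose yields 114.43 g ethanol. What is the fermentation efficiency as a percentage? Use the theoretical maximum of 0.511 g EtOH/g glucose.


Fermentation efficiency = (actual / (0.511 * glucose)) * 100
= (114.43 / (0.511 * 293.56)) * 100
= 76.2820%

76.2820%


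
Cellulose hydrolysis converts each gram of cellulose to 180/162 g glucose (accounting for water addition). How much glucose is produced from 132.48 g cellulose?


glucose = cellulose * 180/162
= 132.48 * 180/162
= 147.2000 g

147.2000 g


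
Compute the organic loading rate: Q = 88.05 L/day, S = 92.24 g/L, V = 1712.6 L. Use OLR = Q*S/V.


OLR = Q * S / V
= 88.05 * 92.24 / 1712.6
= 4.7423 g/L/day

4.7423 g/L/day


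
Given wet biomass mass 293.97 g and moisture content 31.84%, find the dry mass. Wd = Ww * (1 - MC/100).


Wd = Ww * (1 - MC/100)
= 293.97 * (1 - 31.84/100)
= 200.3700 g

200.3700 g


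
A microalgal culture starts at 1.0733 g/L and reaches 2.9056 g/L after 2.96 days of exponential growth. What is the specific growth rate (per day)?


mu = ln(X2/X1) / dt
= ln(2.9056/1.0733) / 2.96
= 0.3365 per day

0.3365 per day


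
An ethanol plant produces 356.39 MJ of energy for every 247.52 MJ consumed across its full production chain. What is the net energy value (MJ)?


NEV = E_out - E_in
= 356.39 - 247.52
= 108.8700 MJ

108.8700 MJ


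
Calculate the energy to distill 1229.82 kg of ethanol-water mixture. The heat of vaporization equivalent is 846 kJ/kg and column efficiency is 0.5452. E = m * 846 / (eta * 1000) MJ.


E = m * 846 / (eta * 1000)
= 1229.82 * 846 / (0.5452 * 1000)
= 1908.3414 MJ

1908.3414 MJ


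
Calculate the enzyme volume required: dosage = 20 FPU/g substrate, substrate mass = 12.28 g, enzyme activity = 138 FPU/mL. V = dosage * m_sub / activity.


V = dosage * m_sub / activity
V = 20 * 12.28 / 138
V = 1.7797 mL

1.7797 mL


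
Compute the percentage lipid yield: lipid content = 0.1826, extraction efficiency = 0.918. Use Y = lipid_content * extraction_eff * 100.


Y = lipid_content * extraction_eff * 100
= 0.1826 * 0.918 * 100
= 16.7627%

16.7627%


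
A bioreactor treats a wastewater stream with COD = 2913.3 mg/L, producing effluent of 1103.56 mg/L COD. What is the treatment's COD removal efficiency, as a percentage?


eta = (COD_in - COD_out) / COD_in * 100
= (2913.3 - 1103.56) / 2913.3 * 100
= 62.1199%

62.1199%


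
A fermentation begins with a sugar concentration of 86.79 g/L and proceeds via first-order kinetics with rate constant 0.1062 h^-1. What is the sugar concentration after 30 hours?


S = S0 * exp(-k * t)
S = 86.79 * exp(-0.1062 * 30)
S = 3.5876 g/L

3.5876 g/L


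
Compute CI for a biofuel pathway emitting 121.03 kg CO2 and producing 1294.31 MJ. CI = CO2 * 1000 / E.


CI = CO2 * 1000 / E
= 121.03 * 1000 / 1294.31
= 93.5093 g CO2/MJ

93.5093 g CO2/MJ


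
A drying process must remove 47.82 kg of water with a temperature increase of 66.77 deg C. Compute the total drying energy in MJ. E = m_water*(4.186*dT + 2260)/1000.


E = m_water * (4.186 * dT + 2260) / 1000
= 47.82 * (4.186 * 66.77 + 2260) / 1000
= 121.4389 MJ

121.4389 MJ


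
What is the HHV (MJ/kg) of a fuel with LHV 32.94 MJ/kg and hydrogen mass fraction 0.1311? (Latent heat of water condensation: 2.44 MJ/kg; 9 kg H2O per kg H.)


HHV = LHV + H_frac * 9 * 2.44
= 32.94 + 0.1311 * 9 * 2.44
= 35.8190 MJ/kg

35.8190 MJ/kg


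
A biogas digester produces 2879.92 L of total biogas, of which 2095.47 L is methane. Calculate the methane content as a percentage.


CH4% = V_CH4 / V_total * 100
= 2095.47 / 2879.92 * 100
= 72.7614%

72.7614%


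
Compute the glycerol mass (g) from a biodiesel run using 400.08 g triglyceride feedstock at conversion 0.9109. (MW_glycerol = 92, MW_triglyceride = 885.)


glycerol = oil * conv * (92/885)
= 400.08 * 0.9109 * 92 / 885
= 37.8845 g

37.8845 g


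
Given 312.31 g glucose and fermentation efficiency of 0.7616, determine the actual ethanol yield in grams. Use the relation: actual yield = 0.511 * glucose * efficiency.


Actual ethanol: m = 0.511 * 312.31 * 0.7616
m = 121.5441 g

121.5441 g
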